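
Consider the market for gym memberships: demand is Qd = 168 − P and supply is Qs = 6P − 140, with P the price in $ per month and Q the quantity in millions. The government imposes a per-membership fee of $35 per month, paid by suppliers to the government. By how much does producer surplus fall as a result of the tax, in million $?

Producer surplus falls by $545 million.

Before the tax: set 168 − P = 6P − 140 → P* = $44, Q* = 124.
With the tax collected from suppliers, supply shifts: Qs = 6(P − 35) − 140.
New equilibrium: consumers pay $74, suppliers receive $39, Q = 94. (Wedge: Pb − Ps = 35.)
ΔPS is the trapezoid between Q = 94 and Q = 124 of height $5: ½ · (124 + 94) · 5 = $545.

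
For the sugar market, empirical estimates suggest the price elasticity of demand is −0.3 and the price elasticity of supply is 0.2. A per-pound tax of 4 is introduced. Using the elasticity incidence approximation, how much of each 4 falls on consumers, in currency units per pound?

Consumers bear ≈ 1.6 per pound.

Incidence ratio: consumers' share ≈ εs / (εs + |εd|) = 0.2 / (0.2 + 0.3) = 0.4.
So consumers bear ≈ 0.4 × 4 = 1.6; suppliers bear 2.4.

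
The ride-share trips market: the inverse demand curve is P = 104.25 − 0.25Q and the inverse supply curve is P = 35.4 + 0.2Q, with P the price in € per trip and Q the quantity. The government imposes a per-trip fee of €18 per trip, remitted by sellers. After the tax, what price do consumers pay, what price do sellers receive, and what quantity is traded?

Consumers pay €76; sellers receive €58; quantity = 113.

Inverting to Q(P) form: Qd = 417 − 4P; Qs = 5P − 177.
Without the tax, 417 − 4P = 5P − 177 gives 9P = 594, so P* = €66 and Q* = 153.
With the tax collected from sellers, supply shifts: Qs = 5(P − 18) − 177.
Solving gives Q = 113 with consumers paying €76 and sellers receiving €58 (the €18 wedge).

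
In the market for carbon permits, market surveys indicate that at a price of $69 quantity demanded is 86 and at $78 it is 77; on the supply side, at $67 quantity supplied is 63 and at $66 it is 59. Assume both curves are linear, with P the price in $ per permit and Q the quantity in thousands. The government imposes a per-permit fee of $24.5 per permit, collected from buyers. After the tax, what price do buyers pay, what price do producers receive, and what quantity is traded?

Demand slope: (77 − 86)/(78 − 69) = -1, so Qd = 155 − P.
Supply slope: (59 − 63)/(66 − 67) = 4, so Qs = 4P − 205.
Before the tax: set 155 − P = 4P − 205 → P* = $72, Q* = 83.
With the tax collected from buyers, demand (in seller-price terms) shifts: Qd = 155 − (P + 24.5).
Solving gives Q = 63.4 with buyers paying $91.6 and producers receiving $67.1 (the $24.5 wedge).
The less price-elastic side of the market bears the larger share of a per-unit tax.

Buyers pay $91.6; producers receive $67.1; quantity = 63.4.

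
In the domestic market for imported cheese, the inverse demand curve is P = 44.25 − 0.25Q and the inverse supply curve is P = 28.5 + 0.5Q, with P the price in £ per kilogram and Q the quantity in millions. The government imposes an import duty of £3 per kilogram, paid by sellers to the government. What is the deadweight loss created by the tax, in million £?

Deadweight loss = £6 million.

Inverting to Q(P) form: Qd = 177 − 4P; Qs = 2P − 57.
Before the tax: set 177 − 4P = 2P − 57 → P* = £39, Q* = 21.
With the tax collected from sellers, supply shifts: Qs = 2(P − 3) − 57.
Solving gives Q = 17 with buyers paying £40 and sellers receiving £37 (the £3 wedge).
Quantity falls by |ΔQ| = |21 − 17| = 4.
DWL = ½ · t · |ΔQ| = ½ · 3 · 4 = £6.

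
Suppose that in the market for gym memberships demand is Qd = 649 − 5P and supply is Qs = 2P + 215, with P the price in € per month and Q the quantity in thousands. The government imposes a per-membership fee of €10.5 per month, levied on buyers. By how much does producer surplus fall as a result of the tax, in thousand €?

Without the tax, 649 − 5P = 2P + 215 gives 7P = 434, so P* = €62 and Q* = 339.
With the tax collected from buyers, demand (in seller-price terms) shifts: Qd = 649 − 5(P + 10.5).
New equilibrium: buyers pay €65, producers receive €54.5, Q = 324. (Wedge: Pb − Ps = 10.5.)
ΔPS is the trapezoid between Q = 324 and Q = 339 of height €7.5: ½ · (339 + 324) · 7.5 = €2486.25.

Producer surplus falls by €2486.25 thousand.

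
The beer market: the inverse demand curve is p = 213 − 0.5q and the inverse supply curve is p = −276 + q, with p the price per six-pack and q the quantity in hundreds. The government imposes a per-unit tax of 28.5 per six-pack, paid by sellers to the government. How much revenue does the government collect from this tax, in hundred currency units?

Rewrite in direct form: qd = 426 − 2p and qs = p + 276.
Before the tax: set 426 − 2p = p + 276 → p* = 50, q* = 326.
With the tax collected from sellers, supply shifts: qs = (p − 28.5) + 276.
Solving gives q = 307 with consumers paying 59.5 and sellers receiving 31 (the 28.5 wedge).
Revenue = t · Q = 28.5 · 307 = 8749.5.

Tax revenue = 8749.5 hundred.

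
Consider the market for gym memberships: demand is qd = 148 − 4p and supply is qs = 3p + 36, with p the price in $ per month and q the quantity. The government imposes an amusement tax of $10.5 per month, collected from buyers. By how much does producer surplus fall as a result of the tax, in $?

Producer surplus falls by $450.

Without the tax, 148 − 4p = 3p + 36 gives 7p = 112, so p* = $16 and q* = 84.
With the tax collected from buyers, demand (in seller-price terms) shifts: qd = 148 − 4(p + 10.5).
Solving gives q = 66 with buyers paying $20.5 and producers receiving $10 (the $10.5 wedge).
ΔPS is the trapezoid between Q = 66 and Q = 84 of height $6: ½ · (84 + 66) · 6 = $450.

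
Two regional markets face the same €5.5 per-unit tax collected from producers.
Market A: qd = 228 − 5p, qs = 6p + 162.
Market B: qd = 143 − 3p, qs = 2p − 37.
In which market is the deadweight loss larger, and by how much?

Market A, by €23.1.

Market A: pre-tax p* = €6, q* = 198; post-tax q = 183; deadweight loss = €41.25.
Market B: pre-tax p* = €36, q* = 35; post-tax q = 28.4; deadweight loss = €18.15.
Difference: €41.25 vs €18.15 → market A is larger by €23.1.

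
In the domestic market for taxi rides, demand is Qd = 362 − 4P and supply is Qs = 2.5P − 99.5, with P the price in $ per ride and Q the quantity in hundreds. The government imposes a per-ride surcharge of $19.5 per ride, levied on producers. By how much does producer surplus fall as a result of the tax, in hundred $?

Producer surplus falls by $756 hundred.

Before the tax: set 362 − 4P = 2.5P − 99.5 → P* = $71, Q* = 78.
With the tax collected from producers, supply shifts: Qs = 2.5(P − 19.5) − 99.5.
New equilibrium: buyers pay $78.5, producers receive $59, Q = 48. (Wedge: Pb − Ps = 19.5.)
ΔPS is the trapezoid between Q = 48 and Q = 78 of height $12: ½ · (78 + 48) · 12 = $756.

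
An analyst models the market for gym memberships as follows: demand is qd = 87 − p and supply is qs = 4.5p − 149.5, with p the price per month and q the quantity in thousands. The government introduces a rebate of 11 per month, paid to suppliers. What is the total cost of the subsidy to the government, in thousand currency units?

Before the subsidy: set 87 − p = 4.5p − 149.5 → p* = 43, q* = 44.
With a per-unit subsidy paid to suppliers, each receives p + 11 per unit sold, so supply becomes qs = 4.5(p + 11) − 149.5.
New equilibrium: consumers pay 34, suppliers receive 45, q = 53. (Wedge: pb − ps = −11.)
Outlay = t · Q = 11 · 53 = 583.

Government outlay = 583 thousand.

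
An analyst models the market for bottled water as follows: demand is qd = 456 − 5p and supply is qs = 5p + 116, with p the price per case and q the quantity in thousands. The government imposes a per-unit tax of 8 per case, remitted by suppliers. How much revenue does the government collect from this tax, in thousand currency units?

Tax revenue = 2128 thousand.

Before the tax: set 456 − 5p = 5p + 116 → p* = 34, q* = 286.
With the tax collected from suppliers, supply shifts: qs = 5(p − 8) + 116.
New equilibrium: consumers pay 38, suppliers receive 30, q = 266. (Wedge: pb − ps = 8.)
Revenue = t · Q = 8 · 266 = 2128.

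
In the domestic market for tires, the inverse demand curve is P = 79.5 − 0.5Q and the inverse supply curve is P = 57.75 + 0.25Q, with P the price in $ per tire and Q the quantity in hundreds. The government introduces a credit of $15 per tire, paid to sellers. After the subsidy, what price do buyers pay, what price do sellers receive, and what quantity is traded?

Rewrite in direct form: Qd = 159 − 2P and Qs = 4P − 231.
Without the subsidy, 159 − 2P = 4P − 231 gives 6P = 390, so P* = $65 and Q* = 29.
With a per-unit subsidy paid to sellers, each receives P + 15 per unit sold, so supply becomes Qs = 4(P + 15) − 231.
Solving gives Q = 49 with buyers paying $55 and sellers receiving $70 (the $15 wedge).

Buyers pay $55; sellers receive $70; quantity = 49.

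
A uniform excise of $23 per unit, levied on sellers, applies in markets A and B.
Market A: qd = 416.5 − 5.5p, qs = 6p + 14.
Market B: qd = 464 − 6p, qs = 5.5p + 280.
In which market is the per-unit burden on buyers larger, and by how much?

Market A, by $1.

Market A: pre-tax p* = $35, q* = 224; post-tax q = 158; per-unit burden on buyers = $12.
Market B: pre-tax p* = $16, q* = 368; post-tax q = 302; per-unit burden on buyers = $11.
Difference: $12 vs $11 → market A is larger by $1.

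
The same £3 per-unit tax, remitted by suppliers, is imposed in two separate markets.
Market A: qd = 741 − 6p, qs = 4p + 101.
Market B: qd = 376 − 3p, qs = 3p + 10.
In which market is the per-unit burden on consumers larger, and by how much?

Market B, by £0.3.

Market A: pre-tax p* = £64, q* = 357; post-tax q = 349.8; per-unit burden on consumers = £1.2.
Market B: pre-tax p* = £61, q* = 193; post-tax q = 188.5; per-unit burden on consumers = £1.5.
Difference: £1.2 vs £1.5 → market B is larger by £0.3.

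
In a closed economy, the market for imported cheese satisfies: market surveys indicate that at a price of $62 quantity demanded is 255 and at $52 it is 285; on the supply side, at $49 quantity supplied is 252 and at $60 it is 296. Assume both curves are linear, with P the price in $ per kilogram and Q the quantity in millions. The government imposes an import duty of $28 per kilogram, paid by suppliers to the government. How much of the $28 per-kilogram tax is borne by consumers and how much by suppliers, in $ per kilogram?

Consumers bear $16 per kilogram; suppliers bear $12 per kilogram.

Demand slope: (285 − 255)/(52 − 62) = -3, so Qd = 441 − 3P.
Supply slope: (296 − 252)/(60 − 49) = 4, so Qs = 4P + 56.
Before the tax: set 441 − 3P = 4P + 56 → P* = $55, Q* = 276.
With the tax collected from suppliers, supply shifts: Qs = 4(P − 28) + 56.
Solving gives Q = 228 with consumers paying $71 and suppliers receiving $43 (the $28 wedge).
Burden on consumers: $16; on suppliers: $12. (They sum to $28.)
The less price-elastic side of the market bears the larger share of a per-unit tax.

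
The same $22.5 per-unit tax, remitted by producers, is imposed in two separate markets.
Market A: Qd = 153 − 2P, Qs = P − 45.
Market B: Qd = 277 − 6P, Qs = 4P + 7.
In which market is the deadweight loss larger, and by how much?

Market A: pre-tax P* = $66, Q* = 21; post-tax Q = 6; deadweight loss = $168.75.
Market B: pre-tax P* = $27, Q* = 115; post-tax Q = 61; deadweight loss = $607.5.
Difference: $168.75 vs $607.5 → market B is larger by $438.75.

Market B, by $438.75.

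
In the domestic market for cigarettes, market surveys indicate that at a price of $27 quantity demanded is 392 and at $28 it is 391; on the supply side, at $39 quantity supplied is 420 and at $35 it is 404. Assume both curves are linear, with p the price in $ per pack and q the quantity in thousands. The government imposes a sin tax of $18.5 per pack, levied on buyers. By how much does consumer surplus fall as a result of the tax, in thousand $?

Demand slope: (391 − 392)/(28 − 27) = -1, so qd = 419 − p.
Supply slope: (404 − 420)/(35 − 39) = 4, so qs = 4p + 264.
Without the tax, 419 − p = 4p + 264 gives 5p = 155, so p* = $31 and q* = 388.
With the tax collected from buyers, demand (in seller-price terms) shifts: qd = 419 − (p + 18.5).
New equilibrium: buyers pay $45.8, suppliers receive $27.3, q = 373.2. (Wedge: pb − ps = 18.5.)
ΔCS is the trapezoid between Q = 373.2 and Q = 388 of height $14.8: ½ · (388 + 373.2) · 14.8 = $5632.88.

Consumer surplus falls by $5632.88 thousand.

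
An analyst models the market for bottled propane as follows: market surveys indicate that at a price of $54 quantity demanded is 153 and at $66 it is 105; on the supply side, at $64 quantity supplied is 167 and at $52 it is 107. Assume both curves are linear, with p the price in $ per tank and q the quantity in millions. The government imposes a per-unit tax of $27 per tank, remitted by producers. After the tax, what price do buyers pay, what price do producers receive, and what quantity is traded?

Buyers pay $73; producers receive $46; quantity = 77.

Demand slope: (105 − 153)/(66 − 54) = -4, so qd = 369 − 4p.
Supply slope: (107 − 167)/(52 − 64) = 5, so qs = 5p − 153.
Without the tax, 369 − 4p = 5p − 153 gives 9p = 522, so p* = $58 and q* = 137.
With the tax collected from producers, supply shifts: qs = 5(p − 27) − 153.
New equilibrium: buyers pay $73, producers receive $46, q = 77. (Wedge: pb − ps = 27.)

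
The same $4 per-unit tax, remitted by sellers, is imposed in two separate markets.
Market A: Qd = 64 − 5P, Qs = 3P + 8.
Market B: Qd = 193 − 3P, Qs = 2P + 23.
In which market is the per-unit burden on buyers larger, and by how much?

Market B, by $0.1.

Market A: pre-tax P* = $7, Q* = 29; post-tax Q = 21.5; per-unit burden on buyers = $1.5.
Market B: pre-tax P* = $34, Q* = 91; post-tax Q = 86.2; per-unit burden on buyers = $1.6.
Difference: $1.5 vs $1.6 → market B is larger by $0.1.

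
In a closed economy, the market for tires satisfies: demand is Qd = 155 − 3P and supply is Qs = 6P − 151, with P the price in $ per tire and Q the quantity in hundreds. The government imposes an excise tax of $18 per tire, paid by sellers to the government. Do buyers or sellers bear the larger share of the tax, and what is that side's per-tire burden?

Buyers bear the larger share: $12 per tire.

Before the tax: set 155 − 3P = 6P − 151 → P* = $34, Q* = 53.
With the tax collected from sellers, supply shifts: Qs = 6(P − 18) − 151.
Solving gives Q = 17 with buyers paying $46 and sellers receiving $28 (the $18 wedge).
Per-tire burden: buyers $12, sellers $6.
Buyers take the larger share because demand is less price-elastic here (demand slope 3 vs supply slope 6).
The less price-elastic side of the market bears the larger share of a per-unit tax.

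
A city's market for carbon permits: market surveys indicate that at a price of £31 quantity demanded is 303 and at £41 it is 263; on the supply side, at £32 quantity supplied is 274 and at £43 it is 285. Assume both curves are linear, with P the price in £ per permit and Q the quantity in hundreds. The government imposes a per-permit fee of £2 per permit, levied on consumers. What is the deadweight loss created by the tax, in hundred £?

Demand slope: (263 − 303)/(41 − 31) = -4, so Qd = 427 − 4P.
Supply slope: (285 − 274)/(43 − 32) = 1, so Qs = P + 242.
Without the tax, 427 − 4P = P + 242 gives 5P = 185, so P* = £37 and Q* = 279.
With the tax collected from consumers, demand (in seller-price terms) shifts: Qd = 427 − 4(P + 2).
New equilibrium: consumers pay £37.4, sellers receive £35.4, Q = 277.4. (Wedge: Pb − Ps = 2.)
Quantity falls by |ΔQ| = |279 − 277.4| = 1.6.
DWL = ½ · t · |ΔQ| = ½ · 2 · 1.6 = £1.6.

Deadweight loss = £1.6 hundred.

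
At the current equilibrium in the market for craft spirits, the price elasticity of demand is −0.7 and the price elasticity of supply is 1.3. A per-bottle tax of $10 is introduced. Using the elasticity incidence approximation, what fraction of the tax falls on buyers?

Incidence ratio: buyers' share ≈ εs / (εs + |εd|) = 1.3 / (1.3 + 0.7) = 0.65.
Supply is the more elastic side, so buyers bear the larger share.

Buyers' share ≈ 0.65.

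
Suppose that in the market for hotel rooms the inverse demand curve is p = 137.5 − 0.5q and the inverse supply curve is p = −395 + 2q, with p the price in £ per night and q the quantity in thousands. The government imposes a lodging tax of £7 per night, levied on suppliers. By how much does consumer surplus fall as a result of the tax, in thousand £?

Consumer surplus falls by £296.24 thousand.

Rewrite in direct form: qd = 275 − 2p and qs = 0.5p + 197.5.
Before the tax: set 275 − 2p = 0.5p + 197.5 → p* = £31, q* = 213.
With the tax collected from suppliers, supply shifts: qs = 0.5(p − 7) + 197.5.
Solving gives q = 210.2 with buyers paying £32.4 and suppliers receiving £25.4 (the £7 wedge).
ΔCS is the trapezoid between Q = 210.2 and Q = 213 of height £1.4: ½ · (213 + 210.2) · 1.4 = £296.24.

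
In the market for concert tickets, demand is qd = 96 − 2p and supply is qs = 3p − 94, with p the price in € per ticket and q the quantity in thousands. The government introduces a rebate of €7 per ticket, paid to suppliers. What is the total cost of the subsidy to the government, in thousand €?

Government outlay = €198.8 thousand.

Without the subsidy, 96 − 2p = 3p − 94 gives 5p = 190, so p* = €38 and q* = 20.
With a per-unit subsidy paid to suppliers, each receives p + 7 per unit sold, so supply becomes qs = 3(p + 7) − 94.
Solving gives q = 28.4 with buyers paying €33.8 and suppliers receiving €40.8 (the €7 wedge).
Outlay = t · Q = 7 · 28.4 = €198.8.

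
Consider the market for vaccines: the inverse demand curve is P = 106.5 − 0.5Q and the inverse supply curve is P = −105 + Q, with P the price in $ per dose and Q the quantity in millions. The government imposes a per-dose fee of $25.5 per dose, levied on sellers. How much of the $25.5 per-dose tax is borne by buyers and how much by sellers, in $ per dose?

Inverting to Q(P) form: Qd = 213 − 2P; Qs = P + 105.
Before the tax: set 213 − 2P = P + 105 → P* = $36, Q* = 141.
With the tax collected from sellers, supply shifts: Qs = (P − 25.5) + 105.
Solving gives Q = 124 with buyers paying $44.5 and sellers receiving $19 (the $25.5 wedge).
Burden on buyers: $8.5; on sellers: $17. (They sum to $25.5.)
The less price-elastic side of the market bears the larger share of a per-unit tax.

Buyers bear $8.5 per dose; sellers bear $17 per dose.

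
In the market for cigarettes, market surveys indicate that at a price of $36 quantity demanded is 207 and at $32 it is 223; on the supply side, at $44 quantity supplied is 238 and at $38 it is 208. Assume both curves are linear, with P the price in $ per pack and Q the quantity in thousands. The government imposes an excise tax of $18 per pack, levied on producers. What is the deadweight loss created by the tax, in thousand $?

Deadweight loss = $360 thousand.

Demand slope: (223 − 207)/(32 − 36) = -4, so Qd = 351 − 4P.
Supply slope: (208 − 238)/(38 − 44) = 5, so Qs = 5P + 18.
Without the tax, 351 − 4P = 5P + 18 gives 9P = 333, so P* = $37 and Q* = 203.
With the tax collected from producers, supply shifts: Qs = 5(P − 18) + 18.
New equilibrium: buyers pay $47, producers receive $29, Q = 163. (Wedge: Pb − Ps = 18.)
Quantity falls by |ΔQ| = |203 − 163| = 40.
DWL = ½ · t · |ΔQ| = ½ · 18 · 40 = $360.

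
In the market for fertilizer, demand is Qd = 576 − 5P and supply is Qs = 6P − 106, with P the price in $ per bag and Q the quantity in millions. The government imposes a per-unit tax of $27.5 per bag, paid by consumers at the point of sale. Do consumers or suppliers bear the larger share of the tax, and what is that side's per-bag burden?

Consumers bear the larger share: $15 per bag.

Without the tax, 576 − 5P = 6P − 106 gives 11P = 682, so P* = $62 and Q* = 266.
With the tax collected from consumers, demand (in seller-price terms) shifts: Qd = 576 − 5(P + 27.5).
New equilibrium: consumers pay $77, suppliers receive $49.5, Q = 191. (Wedge: Pb − Ps = 27.5.)
Per-bag burden: consumers $15, suppliers $12.5.
Consumers take the larger share because demand is less price-elastic here (demand slope 5 vs supply slope 6).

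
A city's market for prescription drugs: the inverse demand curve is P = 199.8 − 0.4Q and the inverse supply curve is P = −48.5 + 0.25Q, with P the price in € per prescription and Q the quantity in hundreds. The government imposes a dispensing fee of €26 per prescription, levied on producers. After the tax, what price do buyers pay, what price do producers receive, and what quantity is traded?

Rewrite in direct form: Qd = 499.5 − 2.5P and Qs = 4P + 194.
Before the tax: set 499.5 − 2.5P = 4P + 194 → P* = €47, Q* = 382.
With the tax collected from producers, supply shifts: Qs = 4(P − 26) + 194.
New equilibrium: buyers pay €63, producers receive €37, Q = 342. (Wedge: Pb − Ps = 26.)

Buyers pay €63; producers receive €37; quantity = 342.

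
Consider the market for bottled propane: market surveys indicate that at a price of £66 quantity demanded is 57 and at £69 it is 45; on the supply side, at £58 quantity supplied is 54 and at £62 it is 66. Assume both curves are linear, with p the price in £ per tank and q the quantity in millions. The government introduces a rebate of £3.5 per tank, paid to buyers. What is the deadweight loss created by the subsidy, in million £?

Demand slope: (45 − 57)/(69 − 66) = -4, so qd = 321 − 4p.
Supply slope: (66 − 54)/(62 − 58) = 3, so qs = 3p − 120.
Before the subsidy: set 321 − 4p = 3p − 120 → p* = £63, q* = 69.
With a per-unit subsidy paid to buyers, each effectively pays p − 3.5, so demand becomes qd = 321 − 4(p − 3.5).
Solving gives q = 75 with buyers paying £61.5 and producers receiving £65 (the £3.5 wedge).
Quantity rises by |ΔQ| = |69 − 75| = 6.
DWL = ½ · t · |ΔQ| = ½ · 3.5 · 6 = £10.5.

Deadweight loss = £10.5 million.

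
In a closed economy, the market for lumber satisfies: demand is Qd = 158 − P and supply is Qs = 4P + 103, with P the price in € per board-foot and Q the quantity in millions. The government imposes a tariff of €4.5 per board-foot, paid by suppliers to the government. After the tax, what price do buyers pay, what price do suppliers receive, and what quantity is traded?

Without the tax, 158 − P = 4P + 103 gives 5P = 55, so P* = €11 and Q* = 147.
With the tax collected from suppliers, supply shifts: Qs = 4(P − 4.5) + 103.
New equilibrium: buyers pay €14.6, suppliers receive €10.1, Q = 143.4. (Wedge: Pb − Ps = 4.5.)
The less price-elastic side of the market bears the larger share of a per-unit tax.

Buyers pay €14.6; suppliers receive €10.1; quantity = 143.4.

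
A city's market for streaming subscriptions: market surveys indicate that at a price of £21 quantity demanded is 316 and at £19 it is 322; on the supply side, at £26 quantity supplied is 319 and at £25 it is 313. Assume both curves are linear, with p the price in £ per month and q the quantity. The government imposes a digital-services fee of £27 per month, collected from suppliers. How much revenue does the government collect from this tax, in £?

Tax revenue = £6831.

Demand slope: (322 − 316)/(19 − 21) = -3, so qd = 379 − 3p.
Supply slope: (313 − 319)/(25 − 26) = 6, so qs = 6p + 163.
Before the tax: set 379 − 3p = 6p + 163 → p* = £24, q* = 307.
With the tax collected from suppliers, supply shifts: qs = 6(p − 27) + 163.
Solving gives q = 253 with buyers paying £42 and suppliers receiving £15 (the £27 wedge).
Revenue = t · Q = 27 · 253 = £6831.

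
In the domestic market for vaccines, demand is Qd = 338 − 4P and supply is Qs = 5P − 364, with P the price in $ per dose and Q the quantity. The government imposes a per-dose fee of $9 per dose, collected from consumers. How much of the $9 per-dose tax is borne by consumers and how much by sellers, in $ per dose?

Consumers bear $5 per dose; sellers bear $4 per dose.

Before the tax: set 338 − 4P = 5P − 364 → P* = $78, Q* = 26.
With the tax collected from consumers, demand (in seller-price terms) shifts: Qd = 338 − 4(P + 9).
New equilibrium: consumers pay $83, sellers receive $74, Q = 6. (Wedge: Pb − Ps = 9.)
Burden on consumers: $5; on sellers: $4. (They sum to $9.)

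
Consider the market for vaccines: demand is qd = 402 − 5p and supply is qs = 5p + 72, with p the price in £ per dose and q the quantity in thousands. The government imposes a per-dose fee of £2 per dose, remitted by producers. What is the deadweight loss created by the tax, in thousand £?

Without the tax, 402 − 5p = 5p + 72 gives 10p = 330, so p* = £33 and q* = 237.
With the tax collected from producers, supply shifts: qs = 5(p − 2) + 72.
New equilibrium: buyers pay £34, producers receive £32, q = 232. (Wedge: pb − ps = 2.)
Quantity falls by |ΔQ| = |237 − 232| = 5.
DWL = ½ · t · |ΔQ| = ½ · 2 · 5 = £5.

Deadweight loss = £5 thousand.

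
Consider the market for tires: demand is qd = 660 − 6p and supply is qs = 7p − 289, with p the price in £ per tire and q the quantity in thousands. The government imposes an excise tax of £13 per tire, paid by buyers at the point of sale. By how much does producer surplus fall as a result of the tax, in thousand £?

Without the tax, 660 − 6p = 7p − 289 gives 13p = 949, so p* = £73 and q* = 222.
With the tax collected from buyers, demand (in seller-price terms) shifts: qd = 660 − 6(p + 13).
Solving gives q = 180 with buyers paying £80 and sellers receiving £67 (the £13 wedge).
ΔPS is the trapezoid between Q = 180 and Q = 222 of height £6: ½ · (222 + 180) · 6 = £1206.

Producer surplus falls by £1206 thousand.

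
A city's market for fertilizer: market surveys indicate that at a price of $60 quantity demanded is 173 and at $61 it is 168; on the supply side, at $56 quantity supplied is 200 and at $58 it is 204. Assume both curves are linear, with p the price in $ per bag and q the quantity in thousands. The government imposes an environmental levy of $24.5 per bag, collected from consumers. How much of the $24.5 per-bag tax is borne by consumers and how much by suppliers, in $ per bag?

Consumers bear $7 per bag; suppliers bear $17.5 per bag.

Demand slope: (168 − 173)/(61 − 60) = -5, so qd = 473 − 5p.
Supply slope: (204 − 200)/(58 − 56) = 2, so qs = 2p + 88.
Before the tax: set 473 − 5p = 2p + 88 → p* = $55, q* = 198.
With the tax collected from consumers, demand (in seller-price terms) shifts: qd = 473 − 5(p + 24.5).
Solving gives q = 163 with consumers paying $62 and suppliers receiving $37.5 (the $24.5 wedge).
Burden on consumers: $7; on suppliers: $17.5. (They sum to $24.5.)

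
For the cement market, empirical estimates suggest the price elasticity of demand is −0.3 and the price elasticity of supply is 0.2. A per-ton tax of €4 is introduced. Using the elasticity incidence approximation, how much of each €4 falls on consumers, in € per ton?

Incidence ratio: consumers' share ≈ εs / (εs + |εd|) = 0.2 / (0.2 + 0.3) = 0.4.
So consumers bear ≈ 0.4 × €4 = €1.6; producers bear €2.4.

Consumers bear ≈ €1.6 per ton.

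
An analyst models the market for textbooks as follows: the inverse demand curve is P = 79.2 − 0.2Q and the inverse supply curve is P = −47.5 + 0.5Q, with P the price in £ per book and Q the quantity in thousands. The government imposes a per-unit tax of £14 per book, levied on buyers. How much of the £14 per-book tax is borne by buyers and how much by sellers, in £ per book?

Buyers bear £4 per book; sellers bear £10 per book.

Inverting to Q(P) form: Qd = 396 − 5P; Qs = 2P + 95.
Without the tax, 396 − 5P = 2P + 95 gives 7P = 301, so P* = £43 and Q* = 181.
With the tax collected from buyers, demand (in seller-price terms) shifts: Qd = 396 − 5(P + 14).
New equilibrium: buyers pay £47, sellers receive £33, Q = 161. (Wedge: Pb − Ps = 14.)
Burden on buyers: £4; on sellers: £10. (They sum to £14.)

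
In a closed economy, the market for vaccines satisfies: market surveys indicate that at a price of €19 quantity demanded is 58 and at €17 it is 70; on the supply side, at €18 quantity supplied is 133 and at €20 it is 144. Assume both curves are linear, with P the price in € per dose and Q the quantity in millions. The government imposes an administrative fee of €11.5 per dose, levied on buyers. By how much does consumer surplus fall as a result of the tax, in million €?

Consumer surplus falls by €459.25 million.

Demand slope: (70 − 58)/(17 − 19) = -6, so Qd = 172 − 6P.
Supply slope: (144 − 133)/(20 − 18) = 5.5, so Qs = 5.5P + 34.
Before the tax: set 172 − 6P = 5.5P + 34 → P* = €12, Q* = 100.
With the tax collected from buyers, demand (in seller-price terms) shifts: Qd = 172 − 6(P + 11.5).
Solving gives Q = 67 with buyers paying €17.5 and producers receiving €6 (the €11.5 wedge).
ΔCS is the trapezoid between Q = 67 and Q = 100 of height €5.5: ½ · (100 + 67) · 5.5 = €459.25.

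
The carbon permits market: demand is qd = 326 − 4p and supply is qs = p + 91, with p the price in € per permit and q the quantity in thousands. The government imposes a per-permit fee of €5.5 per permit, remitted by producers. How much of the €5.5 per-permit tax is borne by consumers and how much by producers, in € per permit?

Consumers bear €1.1 per permit; producers bear €4.4 per permit.

Before the tax: set 326 − 4p = p + 91 → p* = €47, q* = 138.
With the tax collected from producers, supply shifts: qs = (p − 5.5) + 91.
Solving gives q = 133.6 with consumers paying €48.1 and producers receiving €42.6 (the €5.5 wedge).
Burden on consumers: €1.1; on producers: €4.4. (They sum to €5.5.)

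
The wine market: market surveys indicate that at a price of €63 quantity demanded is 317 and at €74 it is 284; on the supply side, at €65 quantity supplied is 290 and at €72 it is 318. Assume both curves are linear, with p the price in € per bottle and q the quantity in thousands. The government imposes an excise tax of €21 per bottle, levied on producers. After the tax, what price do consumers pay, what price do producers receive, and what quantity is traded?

Consumers pay €80; producers receive €59; quantity = 266.

Demand slope: (284 − 317)/(74 − 63) = -3, so qd = 506 − 3p.
Supply slope: (318 − 290)/(72 − 65) = 4, so qs = 4p + 30.
Without the tax, 506 − 3p = 4p + 30 gives 7p = 476, so p* = €68 and q* = 302.
With the tax collected from producers, supply shifts: qs = 4(p − 21) + 30.
Solving gives q = 266 with consumers paying €80 and producers receiving €59 (the €21 wedge).
The less price-elastic side of the market bears the larger share of a per-unit tax.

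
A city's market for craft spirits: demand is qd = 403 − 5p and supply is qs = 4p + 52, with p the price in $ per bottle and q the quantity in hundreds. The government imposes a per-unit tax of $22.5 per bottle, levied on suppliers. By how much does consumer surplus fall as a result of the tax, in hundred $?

Before the tax: set 403 − 5p = 4p + 52 → p* = $39, q* = 208.
With the tax collected from suppliers, supply shifts: qs = 4(p − 22.5) + 52.
New equilibrium: buyers pay $49, suppliers receive $26.5, q = 158. (Wedge: pb − ps = 22.5.)
ΔCS is the trapezoid between Q = 158 and Q = 208 of height $10: ½ · (208 + 158) · 10 = $1830.

Consumer surplus falls by $1830 hundred.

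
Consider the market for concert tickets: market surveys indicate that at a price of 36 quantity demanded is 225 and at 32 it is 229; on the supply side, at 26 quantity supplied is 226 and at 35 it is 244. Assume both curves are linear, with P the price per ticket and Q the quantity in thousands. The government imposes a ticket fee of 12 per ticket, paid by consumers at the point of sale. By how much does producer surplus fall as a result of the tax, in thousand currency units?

Demand slope: (229 − 225)/(32 − 36) = -1, so Qd = 261 − P.
Supply slope: (244 − 226)/(35 − 26) = 2, so Qs = 2P + 174.
Without the tax, 261 − P = 2P + 174 gives 3P = 87, so P* = 29 and Q* = 232.
With the tax collected from consumers, demand (in seller-price terms) shifts: Qd = 261 − (P + 12).
New equilibrium: consumers pay 37, producers receive 25, Q = 224. (Wedge: Pb − Ps = 12.)
ΔPS is the trapezoid between Q = 224 and Q = 232 of height 4: ½ · (232 + 224) · 4 = 912.

Producer surplus falls by 912 thousand.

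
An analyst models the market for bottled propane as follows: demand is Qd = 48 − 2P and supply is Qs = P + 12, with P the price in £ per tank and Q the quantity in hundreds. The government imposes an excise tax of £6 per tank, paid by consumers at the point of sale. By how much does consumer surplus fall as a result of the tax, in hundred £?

Consumer surplus falls by £44 hundred.

Before the tax: set 48 − 2P = P + 12 → P* = £12, Q* = 24.
With the tax collected from consumers, demand (in seller-price terms) shifts: Qd = 48 − 2(P + 6).
New equilibrium: consumers pay £14, suppliers receive £8, Q = 20. (Wedge: Pb − Ps = 6.)
ΔCS is the trapezoid between Q = 20 and Q = 24 of height £2: ½ · (24 + 20) · 2 = £44.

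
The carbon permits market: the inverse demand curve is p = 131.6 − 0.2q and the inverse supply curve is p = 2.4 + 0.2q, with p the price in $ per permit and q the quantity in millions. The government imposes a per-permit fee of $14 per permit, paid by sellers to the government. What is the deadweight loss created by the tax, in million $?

Inverting to q(p) form: qd = 658 − 5p; qs = 5p − 12.
Without the tax, 658 − 5p = 5p − 12 gives 10p = 670, so p* = $67 and q* = 323.
With the tax collected from sellers, supply shifts: qs = 5(p − 14) − 12.
New equilibrium: buyers pay $74, sellers receive $60, q = 288. (Wedge: pb − ps = 14.)
Quantity falls by |ΔQ| = |323 − 288| = 35.
DWL = ½ · t · |ΔQ| = ½ · 14 · 35 = $245.

Deadweight loss = $245 million.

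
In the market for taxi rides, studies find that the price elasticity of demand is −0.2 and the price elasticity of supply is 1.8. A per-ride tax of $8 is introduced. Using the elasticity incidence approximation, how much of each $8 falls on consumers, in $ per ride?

Consumers bear ≈ $7.2 per ride.

Incidence ratio: consumers' share ≈ εs / (εs + |εd|) = 1.8 / (1.8 + 0.2) = 0.9.
So consumers bear ≈ 0.9 × $8 = $7.2; sellers bear $0.8.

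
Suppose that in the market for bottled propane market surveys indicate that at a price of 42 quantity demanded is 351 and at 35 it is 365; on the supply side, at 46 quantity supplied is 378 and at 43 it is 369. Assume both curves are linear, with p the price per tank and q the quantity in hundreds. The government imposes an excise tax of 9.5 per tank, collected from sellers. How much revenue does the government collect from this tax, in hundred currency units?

Tax revenue = 3283.2 hundred.

Demand slope: (365 − 351)/(35 − 42) = -2, so qd = 435 − 2p.
Supply slope: (369 − 378)/(43 − 46) = 3, so qs = 3p + 240.
Without the tax, 435 − 2p = 3p + 240 gives 5p = 195, so p* = 39 and q* = 357.
With the tax collected from sellers, supply shifts: qs = 3(p − 9.5) + 240.
Solving gives q = 345.6 with buyers paying 44.7 and sellers receiving 35.2 (the 9.5 wedge).
Revenue = t · Q = 9.5 · 345.6 = 3283.2.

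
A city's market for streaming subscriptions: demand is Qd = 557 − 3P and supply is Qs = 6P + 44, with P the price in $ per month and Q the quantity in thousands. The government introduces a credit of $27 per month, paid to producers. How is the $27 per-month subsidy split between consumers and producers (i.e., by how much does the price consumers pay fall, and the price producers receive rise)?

Before the subsidy: set 557 − 3P = 6P + 44 → P* = $57, Q* = 386.
With a per-unit subsidy paid to producers, each receives P + 27 per unit sold, so supply becomes Qs = 6(P + 27) + 44.
Solving gives Q = 440 with consumers paying $39 and producers receiving $66 (the $27 wedge).
Gain to consumers: $18; to producers: $9. (They sum to $27.)

Consumers gain $18 per month; producers gain $9 per month.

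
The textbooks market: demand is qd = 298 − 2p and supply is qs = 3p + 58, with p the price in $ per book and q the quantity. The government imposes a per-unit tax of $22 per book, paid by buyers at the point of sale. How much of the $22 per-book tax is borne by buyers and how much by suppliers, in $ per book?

Before the tax: set 298 − 2p = 3p + 58 → p* = $48, q* = 202.
With the tax collected from buyers, demand (in seller-price terms) shifts: qd = 298 − 2(p + 22).
Solving gives q = 175.6 with buyers paying $61.2 and suppliers receiving $39.2 (the $22 wedge).
Burden on buyers: $13.2; on suppliers: $8.8. (They sum to $22.)
The less price-elastic side of the market bears the larger share of a per-unit tax.

Buyers bear $13.2 per book; suppliers bear $8.8 per book.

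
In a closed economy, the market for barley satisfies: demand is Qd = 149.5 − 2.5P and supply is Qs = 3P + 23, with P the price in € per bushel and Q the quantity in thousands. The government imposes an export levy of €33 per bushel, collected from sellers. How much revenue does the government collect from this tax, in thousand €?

Before the tax: set 149.5 − 2.5P = 3P + 23 → P* = €23, Q* = 92.
With the tax collected from sellers, supply shifts: Qs = 3(P − 33) + 23.
New equilibrium: consumers pay €41, sellers receive €8, Q = 47. (Wedge: Pb − Ps = 33.)
Revenue = t · Q = 33 · 47 = €1551.

Tax revenue = €1551 thousand.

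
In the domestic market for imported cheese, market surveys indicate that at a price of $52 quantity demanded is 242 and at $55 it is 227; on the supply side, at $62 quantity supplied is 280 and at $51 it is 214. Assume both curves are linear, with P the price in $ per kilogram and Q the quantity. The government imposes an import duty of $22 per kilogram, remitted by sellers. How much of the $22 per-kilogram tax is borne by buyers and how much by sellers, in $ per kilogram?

Demand slope: (227 − 242)/(55 − 52) = -5, so Qd = 502 − 5P.
Supply slope: (214 − 280)/(51 − 62) = 6, so Qs = 6P − 92.
Without the tax, 502 − 5P = 6P − 92 gives 11P = 594, so P* = $54 and Q* = 232.
With the tax collected from sellers, supply shifts: Qs = 6(P − 22) − 92.
Solving gives Q = 172 with buyers paying $66 and sellers receiving $44 (the $22 wedge).
Burden on buyers: $12; on sellers: $10. (They sum to $22.)

Buyers bear $12 per kilogram; sellers bear $10 per kilogram.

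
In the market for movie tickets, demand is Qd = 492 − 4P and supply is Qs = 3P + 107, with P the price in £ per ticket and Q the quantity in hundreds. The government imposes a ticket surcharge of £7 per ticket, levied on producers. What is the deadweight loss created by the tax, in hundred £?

Deadweight loss = £42 hundred.

Before the tax: set 492 − 4P = 3P + 107 → P* = £55, Q* = 272.
With the tax collected from producers, supply shifts: Qs = 3(P − 7) + 107.
Solving gives Q = 260 with consumers paying £58 and producers receiving £51 (the £7 wedge).
Quantity falls by |ΔQ| = |272 − 260| = 12.
DWL = ½ · t · |ΔQ| = ½ · 7 · 12 = £42.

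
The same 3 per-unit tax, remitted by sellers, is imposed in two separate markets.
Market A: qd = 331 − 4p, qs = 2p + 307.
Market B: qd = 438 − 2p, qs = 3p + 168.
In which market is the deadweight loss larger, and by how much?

Market A, by 0.6.

Market A: pre-tax p* = 4, q* = 315; post-tax q = 311; deadweight loss = 6.
Market B: pre-tax p* = 54, q* = 330; post-tax q = 326.4; deadweight loss = 5.4.
Difference: 6 vs 5.4 → market A is larger by 0.6.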